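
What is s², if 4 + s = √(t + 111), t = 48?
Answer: (4 - √159)² ≈ 74.124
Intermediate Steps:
s = -4 + √159 (s = -4 + √(48 + 111) = -4 + √159 ≈ 8.6095)
s² = (-4 + √159)²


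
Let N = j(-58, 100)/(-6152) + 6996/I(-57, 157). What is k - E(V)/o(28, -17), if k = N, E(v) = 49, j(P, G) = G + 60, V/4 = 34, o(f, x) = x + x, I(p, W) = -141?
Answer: -59233425/1228862 ≈ -48.202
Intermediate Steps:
o(f, x) = 2*x
V = 136 (V = 4*34 = 136)
j(P, G) = 60 + G
N = -1794248/36143 (N = (60 + 100)/(-6152) + 6996/(-141) = 160*(-1/6152) + 6996*(-1/141) = -20/769 - 2332/47 = -1794248/36143 ≈ -49.643)
k = -1794248/36143 ≈ -49.643
k - E(V)/o(28, -17) = -1794248/36143 - 49/(2*(-17)) = -1794248/36143 - 49/(-34) = -1794248/36143 - 49*(-1)/34 = -1794248/36143 - 1*(-49/34) = -1794248/36143 + 49/34 = -59233425/1228862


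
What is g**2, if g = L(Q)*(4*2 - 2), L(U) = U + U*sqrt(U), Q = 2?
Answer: 432 + 288*sqrt(2) ≈ 839.29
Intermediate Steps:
L(U) = U + U**(3/2)
g = 12 + 12*sqrt(2) (g = (2 + 2**(3/2))*(4*2 - 2) = (2 + 2*sqrt(2))*(8 - 2) = (2 + 2*sqrt(2))*6 = 12 + 12*sqrt(2) ≈ 28.971)
g**2 = (12 + 12*sqrt(2))**2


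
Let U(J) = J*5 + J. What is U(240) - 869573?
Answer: -868133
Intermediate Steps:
U(J) = 6*J (U(J) = 5*J + J = 6*J)
U(240) - 869573 = 6*240 - 869573 = 1440 - 869573 = -868133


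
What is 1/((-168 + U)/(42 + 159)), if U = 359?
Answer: 201/191 ≈ 1.0524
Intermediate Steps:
1/((-168 + U)/(42 + 159)) = 1/((-168 + 359)/(42 + 159)) = 1/(191/201) = 201/191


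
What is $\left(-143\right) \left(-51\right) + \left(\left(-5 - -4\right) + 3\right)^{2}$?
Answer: $7297$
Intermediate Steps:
$\left(-143\right) \left(-51\right) + \left(\left(-5 - -4\right) + 3\right)^{2} = 7293 + \left(\left(-5 + 4\right) + 3\right)^{2} = 7293 + \left(-1 + 3\right)^{2} = 7293 + 2^{2} = 7293 + 4 = 7297$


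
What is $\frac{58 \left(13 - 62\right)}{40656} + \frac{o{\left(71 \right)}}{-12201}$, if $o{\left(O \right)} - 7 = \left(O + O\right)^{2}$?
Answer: $- \frac{20351129}{11810568} \approx -1.7231$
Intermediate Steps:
$o{\left(O \right)} = 7 + 4 O^{2}$ ($o{\left(O \right)} = 7 + \left(O + O\right)^{2} = 7 + \left(2 O\right)^{2} = 7 + 4 O^{2}$)
$\frac{58 \left(13 - 62\right)}{40656} + \frac{o{\left(71 \right)}}{-12201} = \frac{58 \left(13 - 62\right)}{40656} + \frac{7 + 4 \cdot 71^{2}}{-12201} = 58 \left(-49\right) \frac{1}{40656} + \left(7 + 4 \cdot 5041\right) \left(- \frac{1}{12201}\right) = \left(-2842\right) \frac{1}{40656} + \left(7 + 20164\right) \left(- \frac{1}{12201}\right) = - \frac{203}{2904} + 20171 \left(- \frac{1}{12201}\right) = - \frac{203}{2904} - \frac{20171}{12201} = - \frac{20351129}{11810568}$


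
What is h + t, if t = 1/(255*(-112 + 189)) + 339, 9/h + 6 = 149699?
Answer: 996396603053/2939222055 ≈ 339.00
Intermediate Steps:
h = 9/149693 (h = 9/(-6 + 149699) = 9/149693 ≈ 6.0123e-5)
t = 6656266/19635 (t = (1/255)/77 + 339 = (1/255)*(1/77) + 339 = 1/19635 + 339 = 6656266/19635 ≈ 339.00)
h + t = 9/149693 + 6656266/19635 = 996396603053/2939222055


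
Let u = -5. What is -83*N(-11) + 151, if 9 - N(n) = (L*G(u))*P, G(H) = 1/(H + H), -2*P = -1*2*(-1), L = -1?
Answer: -6043/10 ≈ -604.30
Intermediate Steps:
P = -1 (P = -(-1*2)*(-1)/2 = -(-1)*(-1) = -½*2 = -1)
G(H) = 1/(2*H)
N(n) = 91/10 (N(n) = 9 - (-1/(2*(-5)))*(-1) = 9 - (-(-1)/(2*5))*(-1) = 9 - (-1*(-⅒))*(-1) = 9 - (-1)/10 = 9 - 1*(-⅒) = 9 + ⅒ = 91/10)
-83*N(-11) + 151 = -83*91/10 + 151 = -7553/10 + 151 = -6043/10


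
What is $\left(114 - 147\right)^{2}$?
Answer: $1089$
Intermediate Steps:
$\left(114 - 147\right)^{2} = \left(-33\right)^{2} = 1089$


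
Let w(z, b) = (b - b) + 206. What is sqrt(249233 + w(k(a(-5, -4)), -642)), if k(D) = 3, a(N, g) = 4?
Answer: sqrt(249439) ≈ 499.44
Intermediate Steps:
w(z, b) = 206 (w(z, b) = 0 + 206 = 206)
sqrt(249233 + w(k(a(-5, -4)), -642)) = sqrt(249233 + 206) = sqrt(249439)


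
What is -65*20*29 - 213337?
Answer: -251037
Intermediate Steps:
-65*20*29 - 213337 = -1300*29 - 213337 = -37700 - 213337 = -251037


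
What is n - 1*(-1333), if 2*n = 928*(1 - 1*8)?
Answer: -1915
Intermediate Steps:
n = -3248 (n = (928*(1 - 1*8))/2 = (928*(1 - 8))/2 = (928*(-7))/2 = (½)*(-6496) = -3248)
n - 1*(-1333) = -3248 - 1*(-1333) = -3248 + 1333 = -1915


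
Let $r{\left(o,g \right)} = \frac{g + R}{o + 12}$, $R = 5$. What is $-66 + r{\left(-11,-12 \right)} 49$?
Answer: $-409$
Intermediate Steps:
$r{\left(o,g \right)} = \frac{5 + g}{12 + o}$ ($r{\left(o,g \right)} = \frac{g + 5}{o + 12} = \frac{5 + g}{12 + o}$)
$-66 + r{\left(-11,-12 \right)} 49 = -66 + \frac{5 - 12}{12 - 11} \cdot 49 = -66 + 1^{-1} \left(-7\right) 49 = -66 + 1 \left(-7\right) 49 = -66 - 343 = -409$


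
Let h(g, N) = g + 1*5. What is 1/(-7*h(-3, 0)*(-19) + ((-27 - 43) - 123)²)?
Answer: 1/37515 ≈ 2.6656e-5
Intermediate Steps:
h(g, N) = 5 + g (h(g, N) = g + 5 = 5 + g)
1/(-7*h(-3, 0)*(-19) + ((-27 - 43) - 123)²) = 1/(-7*(5 - 3)*(-19) + ((-27 - 43) - 123)²) = 1/(-7*2*(-19) + (-70 - 123)²) = 1/(-14*(-19) + (-193)²) = 1/(266 + 37249) = 1/37515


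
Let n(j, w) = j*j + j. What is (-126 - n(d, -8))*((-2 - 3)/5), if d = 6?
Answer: 168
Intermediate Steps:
n(j, w) = j + j**2 (n(j, w) = j**2 + j = j + j**2)
(-126 - n(d, -8))*((-2 - 3)/5) = (-126 - 6*(1 + 6))*((-2 - 3)/5) = (-126 - 6*7)*((1/5)*(-5)) = (-126 - 1*42)*(-1) = (-126 - 42)*(-1) = -168*(-1) = 168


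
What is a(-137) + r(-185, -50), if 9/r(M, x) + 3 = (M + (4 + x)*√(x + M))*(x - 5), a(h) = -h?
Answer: 55063100014/401920271 - 11385*I*√235/803840542 ≈ 137.0 - 0.00021712*I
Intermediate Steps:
r(M, x) = 9/(-3 + (-5 + x)*(M + √(M + x)*(4 + x))) (r(M, x) = 9/(-3 + (M + (4 + x)*√(x + M))*(x - 5)) = 9/(-3 + (M + (4 + x)*√(M + x))*(-5 + x)) = 9/(-3 + (M + √(M + x)*(4 + x))*(-5 + x)) = 9/(-3 + (-5 + x)*(M + √(M + x)*(4 + x))))
a(-137) + r(-185, -50) = -1*(-137) + 9/(-3 - 20*√(-185 - 50) - 5*(-185) - 185*(-50) + (-50)²*√(-185 - 50) - 1*(-50)*√(-185 - 50)) = 137 + 9/(-3 - 20*I*√235 + 925 + 9250 + 2500*√(-235) - 1*(-50)*√(-235)) = 137 + 9/(-3 - 20*I*√235 + 925 + 9250 + 2500*(I*√235) - 1*(-50)*I*√235) = 137 + 9/(-3 - 20*I*√235 + 925 + 9250 + 2500*I*√235 + 50*I*√235) = 137 + 9/(10172 + 2530*I*√235)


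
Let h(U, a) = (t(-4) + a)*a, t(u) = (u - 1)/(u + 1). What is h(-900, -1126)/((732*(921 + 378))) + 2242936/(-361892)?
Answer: -627967889141/129041820846 ≈ -4.8664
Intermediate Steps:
t(u) = (-1 + u)/(1 + u)
h(U, a) = a*(5/3 + a) (h(U, a) = ((-1 - 4)/(1 - 4) + a)*a = (-5/(-3) + a)*a = (-1/3*(-5) + a)*a = (5/3 + a)*a = a*(5/3 + a))
h(-900, -1126)/((732*(921 + 378))) + 2242936/(-361892) = ((1/3)*(-1126)*(5 + 3*(-1126)))/((732*(921 + 378))) + 2242936/(-361892) = ((1/3)*(-1126)*(5 - 3378))/((732*1299)) + 2242936*(-1/361892) = ((1/3)*(-1126)*(-3373))/950868 - 560734/90473 = (3797998/3)*(1/950868) - 560734/90473 = 1898999/1426302 - 560734/90473 = -627967889141/129041820846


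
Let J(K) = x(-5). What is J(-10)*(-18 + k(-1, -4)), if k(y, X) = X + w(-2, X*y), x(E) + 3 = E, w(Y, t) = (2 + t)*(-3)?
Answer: 320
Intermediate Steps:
w(Y, t) = -6 - 3*t
x(E) = -3 + E
J(K) = -8 (J(K) = -3 - 5 = -8)
k(y, X) = -6 + X - 3*X*y (k(y, X) = X + (-6 - 3*X*y) = -6 + X - 3*X*y)
J(-10)*(-18 + k(-1, -4)) = -8*(-18 + (-6 - 4 - 3*(-4)*(-1))) = -8*(-18 + (-6 - 4 - 12)) = -8*(-18 - 22) = -8*(-40) = 320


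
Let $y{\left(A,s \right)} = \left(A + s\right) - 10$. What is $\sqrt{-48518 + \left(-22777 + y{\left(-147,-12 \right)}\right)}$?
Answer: $2 i \sqrt{17866} \approx 267.33 i$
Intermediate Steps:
$y{\left(A,s \right)} = -10 + A + s$
$\sqrt{-48518 + \left(-22777 + y{\left(-147,-12 \right)}\right)} = \sqrt{-48518 - 22946} = \sqrt{-71464} = 2 i \sqrt{17866}$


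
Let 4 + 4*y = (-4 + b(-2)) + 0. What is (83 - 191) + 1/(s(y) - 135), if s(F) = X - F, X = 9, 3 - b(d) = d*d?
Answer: -53464/495 ≈ -108.01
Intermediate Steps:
b(d) = 3 - d² (b(d) = 3 - d*d = 3 - d²)
y = -9/4 (y = -1 + ((-4 + (3 - 1*(-2)²)) + 0)/4 = -1 + ((-4 + (3 - 1*4)) + 0)/4 = -1 + ((-4 + (3 - 4)) + 0)/4 = -1 + ((-4 - 1) + 0)/4 = -1 + (-5 + 0)/4 = -1 + (¼)*(-5) = -1 - 5/4 = -9/4 ≈ -2.2500)
s(F) = 9 - F
(83 - 191) + 1/(s(y) - 135) = (83 - 191) + 1/((9 - 1*(-9/4)) - 135) = -108 + 1/((9 + 9/4) - 135) = -108 + 1/(45/4 - 135) = -108 + 1/(-495/4) = -108 - 4/495 = -53464/495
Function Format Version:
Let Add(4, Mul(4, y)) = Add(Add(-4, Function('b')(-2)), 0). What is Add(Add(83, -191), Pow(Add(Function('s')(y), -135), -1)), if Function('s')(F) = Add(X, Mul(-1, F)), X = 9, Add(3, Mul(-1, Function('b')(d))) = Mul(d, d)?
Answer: Rational(-53464, 495) ≈ -108.01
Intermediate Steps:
Function('b')(d) = Add(3, Mul(-1, Pow(d, 2))) (Function('b')(d) = Add(3, Mul(-1, Mul(d, d))) = Add(3, Mul(-1, Pow(d, 2))))
y = Rational(-9, 4) (y = Add(-1, Mul(Rational(1, 4), Add(Add(-4, Add(3, Mul(-1, Pow(-2, 2)))), 0))) = Add(-1, Mul(Rational(1, 4), Add(Add(-4, Add(3, Mul(-1, 4))), 0))) = Add(-1, Mul(Rational(1, 4), Add(Add(-4, Add(3, -4)), 0))) = Add(-1, Mul(Rational(1, 4), Add(Add(-4, -1), 0))) = Add(-1, Mul(Rational(1, 4), Add(-5, 0))) = Add(-1, Mul(Rational(1, 4), -5)) = Add(-1, Rational(-5, 4)) = Rational(-9, 4) ≈ -2.2500)
Function('s')(F) = Add(9, Mul(-1, F))
Add(Add(83, -191), Pow(Add(Function('s')(y), -135), -1)) = Add(Add(83, -191), Pow(Add(Add(9, Mul(-1, Rational(-9, 4))), -135), -1)) = Add(-108, Pow(Add(Add(9, Rational(9, 4)), -135), -1)) = Add(-108, Pow(Add(Rational(45, 4), -135), -1)) = Add(-108, Pow(Rational(-495, 4), -1)) = Add(-108, Rational(-4, 495)) = Rational(-53464, 495)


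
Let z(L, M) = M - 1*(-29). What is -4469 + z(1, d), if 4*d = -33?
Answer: -17793/4 ≈ -4448.3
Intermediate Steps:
d = -33/4 (d = (¼)*(-33) = -33/4 ≈ -8.2500)
z(L, M) = 29 + M (z(L, M) = M + 29 = 29 + M)
-4469 + z(1, d) = -4469 + (29 - 33/4) = -4469 + 83/4 = -17793/4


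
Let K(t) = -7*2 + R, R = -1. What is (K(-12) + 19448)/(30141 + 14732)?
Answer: 19433/44873 ≈ 0.43307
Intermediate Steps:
K(t) = -15 (K(t) = -7*2 - 1 = -14 - 1 = -15)
(K(-12) + 19448)/(30141 + 14732) = (-15 + 19448)/(30141 + 14732) = 19433/44873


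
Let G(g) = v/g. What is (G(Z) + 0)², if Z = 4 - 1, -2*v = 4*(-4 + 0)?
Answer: 64/9 ≈ 7.1111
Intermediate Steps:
v = 8 (v = -2*(-4 + 0) = -2*(-4) = -½*(-16) = 8)
Z = 3
G(g) = 8/g
(G(Z) + 0)² = (8/3 + 0)² = (8/3)² = 64/9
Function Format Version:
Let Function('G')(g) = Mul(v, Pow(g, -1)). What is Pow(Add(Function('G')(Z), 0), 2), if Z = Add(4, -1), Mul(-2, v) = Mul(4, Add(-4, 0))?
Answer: Rational(64, 9) ≈ 7.1111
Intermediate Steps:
v = 8 (v = Mul(Rational(-1, 2), Mul(4, Add(-4, 0))) = Mul(Rational(-1, 2), Mul(4, -4)) = Mul(Rational(-1, 2), -16) = 8)
Z = 3
Function('G')(g) = Mul(8, Pow(g, -1))
Pow(Add(Function('G')(Z), 0), 2) = Pow(Add(Mul(8, Pow(3, -1)), 0), 2) = Pow(Add(Mul(8, Rational(1, 3)), 0), 2) = Pow(Add(Rational(8, 3), 0), 2) = Pow(Rational(8, 3), 2) = Rational(64, 9)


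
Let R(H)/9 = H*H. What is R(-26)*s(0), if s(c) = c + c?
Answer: 0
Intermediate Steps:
R(H) = 9*H² (R(H) = 9*(H*H) = 9*H²)
s(c) = 2*c
R(-26)*s(0) = (9*(-26)²)*(2*0) = (9*676)*0 = 6084*0 = 0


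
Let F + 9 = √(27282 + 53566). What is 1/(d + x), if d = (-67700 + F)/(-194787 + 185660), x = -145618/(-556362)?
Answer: 3094336809321029379/23764953839094278491 + 706289871781647*√5053/95059815356377113964 ≈ 0.13073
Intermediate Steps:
F = -9 + 4*√5053 (F = -9 + √(27282 + 53566) = -9 + √80848 = -9 + 4*√5053 ≈ 275.34)
x = 72809/278181 (x = -145618*(-1/556362) = 72809/278181 ≈ 0.26173)
d = 67709/9127 - 4*√5053/9127 (d = (-67700 + (-9 + 4*√5053))/(-194787 + 185660) = (-67709 + 4*√5053)/(-9127) = (-67709 + 4*√5053)*(-1/9127) = 67709/9127 - 4*√5053/9127 ≈ 7.3874)
1/(d + x) = 1/((67709/9127 - 4*√5053/9127) + 72809/278181) = 1/(19499885072/2538957987 - 4*√5053/9127)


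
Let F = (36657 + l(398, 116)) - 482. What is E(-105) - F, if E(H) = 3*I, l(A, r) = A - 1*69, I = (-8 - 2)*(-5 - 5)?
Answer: -36204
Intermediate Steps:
I = 100 (I = -10*(-10) = 100)
l(A, r) = -69 + A (l(A, r) = A - 69 = -69 + A)
F = 36504 (F = (36657 + (-69 + 398)) - 482 = (36657 + 329) - 482 = 36986 - 482 = 36504)
E(H) = 300 (E(H) = 3*100 = 300)
E(-105) - F = 300 - 1*36504 = 300 - 36504 = -36204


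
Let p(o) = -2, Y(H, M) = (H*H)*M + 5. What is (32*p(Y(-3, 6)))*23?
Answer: -1472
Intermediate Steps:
Y(H, M) = 5 + M*H² (Y(H, M) = H²*M + 5 = M*H² + 5 = 5 + M*H²)
(32*p(Y(-3, 6)))*23 = (32*(-2))*23 = -64*23 = -1472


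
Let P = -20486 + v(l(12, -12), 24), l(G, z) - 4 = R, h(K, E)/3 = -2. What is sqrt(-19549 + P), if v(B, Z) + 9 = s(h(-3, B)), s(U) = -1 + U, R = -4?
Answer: 11*I*sqrt(331) ≈ 200.13*I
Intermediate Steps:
h(K, E) = -6 (h(K, E) = 3*(-2) = -6)
l(G, z) = 0 (l(G, z) = 4 - 4 = 0)
v(B, Z) = -16 (v(B, Z) = -9 + (-1 - 6) = -9 - 7 = -16)
P = -20502 (P = -20486 - 16 = -20502)
sqrt(-19549 + P) = sqrt(-19549 - 20502) = sqrt(-40051) = 11*I*sqrt(331)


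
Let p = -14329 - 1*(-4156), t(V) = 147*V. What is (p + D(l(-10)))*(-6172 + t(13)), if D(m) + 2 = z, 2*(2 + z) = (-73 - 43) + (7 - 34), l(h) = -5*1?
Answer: 87337717/2 ≈ 4.3669e+7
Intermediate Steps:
l(h) = -5
p = -10173 (p = -14329 + 4156 = -10173)
z = -147/2 (z = -2 + ((-73 - 43) + (7 - 34))/2 = -2 + (-116 - 27)/2 = -2 + (½)*(-143) = -2 - 143/2 = -147/2 ≈ -73.500)
D(m) = -151/2 (D(m) = -2 - 147/2 = -151/2)
(p + D(l(-10)))*(-6172 + t(13)) = (-10173 - 151/2)*(-6172 + 147*13) = -20497*(-6172 + 1911)/2 = -20497/2*(-4261) = 87337717/2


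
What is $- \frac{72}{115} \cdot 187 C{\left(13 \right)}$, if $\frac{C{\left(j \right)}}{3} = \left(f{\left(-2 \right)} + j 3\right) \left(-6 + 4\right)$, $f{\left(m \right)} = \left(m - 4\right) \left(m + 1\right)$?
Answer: $\frac{727056}{23} \approx 31611.0$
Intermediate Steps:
$f{\left(m \right)} = \left(1 + m\right) \left(-4 + m\right)$ ($f{\left(m \right)} = \left(-4 + m\right) \left(1 + m\right) = \left(1 + m\right) \left(-4 + m\right)$)
$C{\left(j \right)} = -36 - 18 j$ ($C{\left(j \right)} = 3 \left(\left(-4 + \left(-2\right)^{2} - -6\right) + j 3\right) \left(-6 + 4\right) = 3 \left(\left(-4 + 4 + 6\right) + 3 j\right) \left(-2\right) = 3 \left(6 + 3 j\right) \left(-2\right) = 3 \left(-12 - 6 j\right) = -36 - 18 j$)
$- \frac{72}{115} \cdot 187 C{\left(13 \right)} = - \frac{72}{115} \cdot 187 \left(-36 - 234\right) = \left(-72\right) \frac{1}{115} \cdot 187 \left(-36 - 234\right) = \left(- \frac{72}{115}\right) 187 \left(-270\right) = \left(- \frac{13464}{115}\right) \left(-270\right) = \frac{727056}{23}$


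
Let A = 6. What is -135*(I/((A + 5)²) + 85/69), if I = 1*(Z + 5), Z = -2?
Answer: -472140/2783 ≈ -169.65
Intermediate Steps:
I = 3 (I = 1*(-2 + 5) = 1*3 = 3)
-135*(I/((A + 5)²) + 85/69) = -135*(3/((6 + 5)²) + 85/69) = -135*(3/(11²) + 85*(1/69)) = -135*(3/121 + 85/69) = -135*10492/8349 = -472140/2783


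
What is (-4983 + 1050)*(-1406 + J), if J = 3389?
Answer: -7799139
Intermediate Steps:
(-4983 + 1050)*(-1406 + J) = (-4983 + 1050)*(-1406 + 3389) = -3933*1983 = -7799139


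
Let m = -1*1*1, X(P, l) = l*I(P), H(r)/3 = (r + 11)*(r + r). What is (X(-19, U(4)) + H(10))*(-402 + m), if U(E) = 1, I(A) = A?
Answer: -500123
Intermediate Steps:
H(r) = 6*r*(11 + r) (H(r) = 3*((r + 11)*(r + r)) = 3*((11 + r)*(2*r)) = 3*(2*r*(11 + r)) = 6*r*(11 + r))
X(P, l) = P*l (X(P, l) = l*P = P*l)
m = -1 (m = -1*1 = -1)
(X(-19, U(4)) + H(10))*(-402 + m) = (-19*1 + 6*10*(11 + 10))*(-402 - 1) = (-19 + 6*10*21)*(-403) = (-19 + 1260)*(-403) = 1241*(-403) = -500123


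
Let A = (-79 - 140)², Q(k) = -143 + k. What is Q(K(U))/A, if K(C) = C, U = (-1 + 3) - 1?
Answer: -142/47961 ≈ -0.0029607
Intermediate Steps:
U = 1 (U = 2 - 1 = 1)
A = 47961 (A = (-219)² = 47961)
Q(K(U))/A = (-143 + 1)/47961 = -142*1/47961 = -142/47961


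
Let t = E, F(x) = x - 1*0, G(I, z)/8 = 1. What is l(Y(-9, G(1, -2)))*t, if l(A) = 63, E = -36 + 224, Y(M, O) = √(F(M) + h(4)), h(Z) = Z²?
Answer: 11844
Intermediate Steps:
G(I, z) = 8 (G(I, z) = 8*1 = 8)
F(x) = x (F(x) = x + 0 = x)
Y(M, O) = √(16 + M) (Y(M, O) = √(M + 4²) = √(M + 16) = √(16 + M))
E = 188
t = 188
l(Y(-9, G(1, -2)))*t = 63*188 = 11844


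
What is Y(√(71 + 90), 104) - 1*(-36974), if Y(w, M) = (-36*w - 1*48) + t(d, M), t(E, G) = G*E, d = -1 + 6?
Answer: 37446 - 36*√161 ≈ 36989.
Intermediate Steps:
d = 5
t(E, G) = E*G
Y(w, M) = -48 - 36*w + 5*M (Y(w, M) = (-36*w - 1*48) + 5*M = (-36*w - 48) + 5*M = (-48 - 36*w) + 5*M = -48 - 36*w + 5*M)
Y(√(71 + 90), 104) - 1*(-36974) = (-48 - 36*√(71 + 90) + 5*104) - 1*(-36974) = (-48 - 36*√161 + 520) + 36974 = (472 - 36*√161) + 36974 = 37446 - 36*√161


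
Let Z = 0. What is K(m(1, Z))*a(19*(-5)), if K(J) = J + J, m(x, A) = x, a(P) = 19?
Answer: 38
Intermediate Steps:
K(J) = 2*J
K(m(1, Z))*a(19*(-5)) = (2*1)*19 = 2*19 = 38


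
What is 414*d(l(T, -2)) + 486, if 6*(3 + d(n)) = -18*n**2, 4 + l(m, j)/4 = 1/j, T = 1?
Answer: -403164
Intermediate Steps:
l(m, j) = -16 + 4/j
d(n) = -3 - 3*n**2 (d(n) = -3 + (-18*n**2)/6 = -3 - 3*n**2)
414*d(l(T, -2)) + 486 = 414*(-3 - 3*(-16 + 4/(-2))**2) + 486 = 414*(-3 - 3*(-16 + 4*(-1/2))**2) + 486 = 414*(-3 - 3*(-16 - 2)**2) + 486 = 414*(-3 - 3*(-18)**2) + 486 = 414*(-3 - 3*324) + 486 = 414*(-3 - 972) + 486 = 414*(-975) + 486 = -403650 + 486 = -403164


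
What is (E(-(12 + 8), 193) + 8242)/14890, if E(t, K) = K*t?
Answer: 2191/7445 ≈ 0.29429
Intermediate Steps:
(E(-(12 + 8), 193) + 8242)/14890 = (193*(-(12 + 8)) + 8242)/14890 = (193*(-1*20) + 8242)*(1/14890) = (193*(-20) + 8242)*(1/14890) = (-3860 + 8242)*(1/14890) = 4382*(1/14890) = 2191/7445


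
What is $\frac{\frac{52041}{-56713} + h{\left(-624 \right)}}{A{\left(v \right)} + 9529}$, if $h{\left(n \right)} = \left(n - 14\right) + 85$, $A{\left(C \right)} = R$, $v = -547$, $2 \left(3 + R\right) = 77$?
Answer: $- \frac{1336780}{23082191} \approx -0.057914$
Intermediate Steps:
$R = \frac{71}{2}$ ($R = -3 + \frac{1}{2} \cdot 77 = -3 + \frac{77}{2} = \frac{71}{2} \approx 35.5$)
$A{\left(C \right)} = \frac{71}{2}$
$h{\left(n \right)} = 71 + n$ ($h{\left(n \right)} = \left(-14 + n\right) + 85 = 71 + n$)
$\frac{\frac{52041}{-56713} + h{\left(-624 \right)}}{A{\left(v \right)} + 9529} = \frac{\frac{52041}{-56713} + \left(71 - 624\right)}{\frac{71}{2} + 9529} = \frac{52041 \left(- \frac{1}{56713}\right) - 553}{\frac{19129}{2}} = \left(- \frac{52041}{56713} - 553\right) \frac{2}{19129} = \left(- \frac{31414330}{56713}\right) \frac{2}{19129} = - \frac{1336780}{23082191}$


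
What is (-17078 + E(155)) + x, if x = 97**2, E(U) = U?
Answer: -7514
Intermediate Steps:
x = 9409
(-17078 + E(155)) + x = (-17078 + 155) + 9409 = -16923 + 9409 = -7514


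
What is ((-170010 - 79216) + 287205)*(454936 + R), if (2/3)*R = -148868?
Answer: 8797227686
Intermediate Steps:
R = -223302 (R = (3/2)*(-148868) = -223302)
((-170010 - 79216) + 287205)*(454936 + R) = ((-170010 - 79216) + 287205)*(454936 - 223302) = (-249226 + 287205)*231634 = 37979*231634 = 8797227686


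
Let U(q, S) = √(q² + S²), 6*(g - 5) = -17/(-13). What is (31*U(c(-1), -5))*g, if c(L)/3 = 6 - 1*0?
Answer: 12617*√349/78 ≈ 3021.9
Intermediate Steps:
c(L) = 18 (c(L) = 3*(6 - 1*0) = 3*(6 + 0) = 3*6 = 18)
g = 407/78 (g = 5 + (-17/(-13))/6 = 5 + (-17*(-1/13))/6 = 5 + (⅙)*(17/13) = 5 + 17/78 = 407/78 ≈ 5.2179)
U(q, S) = √(S² + q²)
(31*U(c(-1), -5))*g = (31*√((-5)² + 18²))*(407/78) = (31*√(25 + 324))*(407/78) = (31*√349)*(407/78) = 12617*√349/78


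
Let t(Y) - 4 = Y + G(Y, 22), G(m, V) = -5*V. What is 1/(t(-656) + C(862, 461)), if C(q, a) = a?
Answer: -1/301 ≈ -0.0033223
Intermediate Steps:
G(m, V) = -5*V
t(Y) = -106 + Y (t(Y) = 4 + (Y - 5*22) = 4 + (Y - 110) = 4 + (-110 + Y) = -106 + Y)
1/(t(-656) + C(862, 461)) = 1/((-106 - 656) + 461) = 1/(-762 + 461) = 1/(-301) = -1/301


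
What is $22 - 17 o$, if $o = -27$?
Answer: $481$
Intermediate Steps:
$22 - 17 o = 22 - -459 = 22 + 459 = 481$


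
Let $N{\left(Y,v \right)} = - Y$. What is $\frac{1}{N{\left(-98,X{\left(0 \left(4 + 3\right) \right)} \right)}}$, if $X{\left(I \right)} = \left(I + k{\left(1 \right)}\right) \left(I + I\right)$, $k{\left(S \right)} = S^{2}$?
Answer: $\frac{1}{98} \approx 0.010204$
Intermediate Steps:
$X{\left(I \right)} = 2 I \left(1 + I\right)$ ($X{\left(I \right)} = \left(I + 1^{2}\right) \left(I + I\right) = \left(I + 1\right) 2 I = \left(1 + I\right) 2 I = 2 I \left(1 + I\right)$)
$\frac{1}{N{\left(-98,X{\left(0 \left(4 + 3\right) \right)} \right)}} = \frac{1}{\left(-1\right) \left(-98\right)} = \frac{1}{98}$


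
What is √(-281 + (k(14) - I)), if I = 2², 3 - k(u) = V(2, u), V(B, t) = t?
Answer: 2*I*√74 ≈ 17.205*I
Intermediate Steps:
k(u) = 3 - u
I = 4
√(-281 + (k(14) - I)) = √(-281 + ((3 - 1*14) - 1*4)) = √(-281 + ((3 - 14) - 4)) = √(-281 + (-11 - 4)) = √(-281 - 15) = √(-296) = 2*I*√74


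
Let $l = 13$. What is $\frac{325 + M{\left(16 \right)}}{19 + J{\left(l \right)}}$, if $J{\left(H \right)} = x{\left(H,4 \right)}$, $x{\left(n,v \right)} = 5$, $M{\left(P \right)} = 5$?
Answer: $\frac{55}{4} \approx 13.75$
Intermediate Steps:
$J{\left(H \right)} = 5$
$\frac{325 + M{\left(16 \right)}}{19 + J{\left(l \right)}} = \frac{325 + 5}{19 + 5} = \frac{330}{24} = 330 \cdot \frac{1}{24} = \frac{55}{4}$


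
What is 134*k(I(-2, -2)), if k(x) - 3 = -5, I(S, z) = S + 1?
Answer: -268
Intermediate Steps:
I(S, z) = 1 + S
k(x) = -2 (k(x) = 3 - 5 = -2)
134*k(I(-2, -2)) = 134*(-2) = -268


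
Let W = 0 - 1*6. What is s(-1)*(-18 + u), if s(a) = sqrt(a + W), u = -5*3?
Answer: -33*I*sqrt(7) ≈ -87.31*I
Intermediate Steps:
u = -15
W = -6 (W = 0 - 6 = -6)
s(a) = sqrt(-6 + a) (s(a) = sqrt(a - 6) = sqrt(-6 + a))
s(-1)*(-18 + u) = sqrt(-6 - 1)*(-18 - 15) = sqrt(-7)*(-33) = (I*sqrt(7))*(-33) = -33*I*sqrt(7)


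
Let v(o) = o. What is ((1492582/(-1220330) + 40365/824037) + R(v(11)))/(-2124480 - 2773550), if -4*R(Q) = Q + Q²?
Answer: 5727564592669/820907437932791050 ≈ 6.9771e-6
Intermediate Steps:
R(Q) = -Q/4 - Q²/4 (R(Q) = -(Q + Q²)/4 = -Q/4 - Q²/4)
((1492582/(-1220330) + 40365/824037) + R(v(11)))/(-2124480 - 2773550) = ((1492582/(-1220330) + 40365/824037) - ¼*11*(1 + 11))/(-2124480 - 2773550) = ((1492582*(-1/1220330) + 40365*(1/824037)) - ¼*11*12)/(-4898030) = ((-746291/610165 + 13455/274679) - 33)*(-1/4898030) = (-196780695514/167599512035 - 33)*(-1/4898030) = -5727564592669/167599512035*(-1/4898030) = 5727564592669/820907437932791050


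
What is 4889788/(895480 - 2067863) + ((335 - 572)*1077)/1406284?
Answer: -7175680216159/1648703454772 ≈ -4.3523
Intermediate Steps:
4889788/(895480 - 2067863) + ((335 - 572)*1077)/1406284 = 4889788/(-1172383) - 237*1077*(1/1406284) = 4889788*(-1/1172383) - 255249*1/1406284 = -4889788/1172383 - 255249/1406284 = -7175680216159/1648703454772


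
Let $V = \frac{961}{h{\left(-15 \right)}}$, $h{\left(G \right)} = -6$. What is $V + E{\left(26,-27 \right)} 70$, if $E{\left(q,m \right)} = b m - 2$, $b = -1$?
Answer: $\frac{9539}{6} \approx 1589.8$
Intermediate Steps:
$E{\left(q,m \right)} = -2 - m$ ($E{\left(q,m \right)} = - m - 2 = -2 - m$)
$V = - \frac{961}{6}$ ($V = \frac{961}{-6} = 961 \left(- \frac{1}{6}\right) = - \frac{961}{6} \approx -160.17$)
$V + E{\left(26,-27 \right)} 70 = - \frac{961}{6} + \left(-2 - -27\right) 70 = - \frac{961}{6} + \left(-2 + 27\right) 70 = - \frac{961}{6} + 25 \cdot 70 = - \frac{961}{6} + 1750 = \frac{9539}{6}$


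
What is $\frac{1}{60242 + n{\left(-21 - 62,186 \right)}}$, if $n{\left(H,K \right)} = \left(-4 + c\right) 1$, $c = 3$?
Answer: $\frac{1}{60241} \approx 1.66 \cdot 10^{-5}$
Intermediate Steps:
$n{\left(H,K \right)} = -1$ ($n{\left(H,K \right)} = \left(-4 + 3\right) 1 = \left(-1\right) 1 = -1$)
$\frac{1}{60242 + n{\left(-21 - 62,186 \right)}} = \frac{1}{60242 - 1} = \frac{1}{60241}$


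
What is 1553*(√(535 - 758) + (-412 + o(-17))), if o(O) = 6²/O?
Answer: -10933120/17 + 1553*I*√223 ≈ -6.4313e+5 + 23191.0*I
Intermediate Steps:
o(O) = 36/O
1553*(√(535 - 758) + (-412 + o(-17))) = 1553*(√(535 - 758) + (-412 + 36/(-17))) = 1553*(√(-223) + (-412 + 36*(-1/17))) = 1553*(I*√223 + (-412 - 36/17)) = 1553*(I*√223 - 7040/17) = 1553*(-7040/17 + I*√223) = -10933120/17 + 1553*I*√223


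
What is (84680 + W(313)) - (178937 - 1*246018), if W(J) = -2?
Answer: 151759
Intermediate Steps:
(84680 + W(313)) - (178937 - 1*246018) = (84680 - 2) - (178937 - 1*246018) = 84678 - (178937 - 246018) = 84678 - 1*(-67081) = 84678 + 67081 = 151759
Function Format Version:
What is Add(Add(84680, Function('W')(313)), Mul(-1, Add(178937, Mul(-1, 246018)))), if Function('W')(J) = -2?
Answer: 151759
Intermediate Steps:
Add(Add(84680, Function('W')(313)), Mul(-1, Add(178937, Mul(-1, 246018)))) = Add(Add(84680, -2), Mul(-1, Add(178937, Mul(-1, 246018)))) = Add(84678, Mul(-1, Add(178937, -246018))) = Add(84678, Mul(-1, -67081)) = Add(84678, 67081) = 151759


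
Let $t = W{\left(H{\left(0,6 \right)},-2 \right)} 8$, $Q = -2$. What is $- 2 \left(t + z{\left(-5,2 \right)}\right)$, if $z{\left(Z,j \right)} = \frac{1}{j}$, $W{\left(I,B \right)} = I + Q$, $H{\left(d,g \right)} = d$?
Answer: $31$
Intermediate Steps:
$W{\left(I,B \right)} = -2 + I$ ($W{\left(I,B \right)} = I - 2 = -2 + I$)
$t = -16$ ($t = \left(-2 + 0\right) 8 = \left(-2\right) 8 = -16$)
$- 2 \left(t + z{\left(-5,2 \right)}\right) = - 2 \left(-16 + \frac{1}{2}\right) = \left(-2\right) \left(- \frac{31}{2}\right) = 31$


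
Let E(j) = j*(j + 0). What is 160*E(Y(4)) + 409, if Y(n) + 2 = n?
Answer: 1049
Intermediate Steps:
Y(n) = -2 + n
E(j) = j² (E(j) = j*j = j²)
160*E(Y(4)) + 409 = 160*(-2 + 4)² + 409 = 160*2² + 409 = 160*4 + 409 = 640 + 409 = 1049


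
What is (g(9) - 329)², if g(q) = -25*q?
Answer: 306916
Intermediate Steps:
(g(9) - 329)² = (-25*9 - 329)² = (-225 - 329)² = (-554)² = 306916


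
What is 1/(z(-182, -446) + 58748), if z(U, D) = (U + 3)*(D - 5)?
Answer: 1/139477 ≈ 7.1696e-6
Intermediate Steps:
z(U, D) = (-5 + D)*(3 + U) (z(U, D) = (3 + U)*(-5 + D) = (-5 + D)*(3 + U))
1/(z(-182, -446) + 58748) = 1/((-15 - 5*(-182) + 3*(-446) - 446*(-182)) + 58748) = 1/((-15 + 910 - 1338 + 81172) + 58748) = 1/(80729 + 58748) = 1/139477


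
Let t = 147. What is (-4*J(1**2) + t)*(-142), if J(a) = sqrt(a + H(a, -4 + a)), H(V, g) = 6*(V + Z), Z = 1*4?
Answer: -20874 + 568*sqrt(31) ≈ -17712.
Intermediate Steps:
Z = 4
H(V, g) = 24 + 6*V (H(V, g) = 6*(V + 4) = 6*(4 + V) = 24 + 6*V)
J(a) = sqrt(24 + 7*a) (J(a) = sqrt(a + (24 + 6*a)) = sqrt(24 + 7*a))
(-4*J(1**2) + t)*(-142) = (-4*sqrt(24 + 7*1**2) + 147)*(-142) = (-4*sqrt(24 + 7*1) + 147)*(-142) = (-4*sqrt(24 + 7) + 147)*(-142) = (-4*sqrt(31) + 147)*(-142) = (147 - 4*sqrt(31))*(-142) = -20874 + 568*sqrt(31)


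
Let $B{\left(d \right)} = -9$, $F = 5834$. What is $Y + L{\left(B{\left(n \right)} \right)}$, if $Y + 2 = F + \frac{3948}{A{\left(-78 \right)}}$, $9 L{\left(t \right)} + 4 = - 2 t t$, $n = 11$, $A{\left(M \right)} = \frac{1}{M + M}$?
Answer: $- \frac{5490670}{9} \approx -6.1007 \cdot 10^{5}$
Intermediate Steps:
$A{\left(M \right)} = \frac{1}{2 M}$
$L{\left(t \right)} = - \frac{4}{9} - \frac{2 t^{2}}{9}$ ($L{\left(t \right)} = - \frac{4}{9} + \frac{- 2 t t}{9} = - \frac{4}{9} + \frac{\left(-2\right) t^{2}}{9} = - \frac{4}{9} - \frac{2 t^{2}}{9}$)
$Y = -610056$ ($Y = -2 + \left(5834 + \frac{3948}{\frac{1}{2} \frac{1}{-78}}\right) = -2 + \left(5834 + \frac{3948}{\frac{1}{2} \left(- \frac{1}{78}\right)}\right) = -2 + \left(5834 + \frac{3948}{- \frac{1}{156}}\right) = -2 + \left(5834 + 3948 \left(-156\right)\right) = -2 + \left(5834 - 615888\right) = -2 - 610054 = -610056$)
$Y + L{\left(B{\left(n \right)} \right)} = -610056 - \left(\frac{4}{9} + \frac{2 \left(-9\right)^{2}}{9}\right) = -610056 - \frac{166}{9} = - \frac{5490670}{9}$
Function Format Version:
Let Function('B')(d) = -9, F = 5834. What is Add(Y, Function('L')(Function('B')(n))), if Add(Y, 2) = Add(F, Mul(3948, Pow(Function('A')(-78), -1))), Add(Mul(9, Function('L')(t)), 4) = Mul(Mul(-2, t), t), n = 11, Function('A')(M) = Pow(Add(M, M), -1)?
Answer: Rational(-5490670, 9) ≈ -6.1007e+5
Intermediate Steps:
Function('A')(M) = Mul(Rational(1, 2), Pow(M, -1)) (Function('A')(M) = Pow(Mul(2, M), -1) = Mul(Rational(1, 2), Pow(M, -1)))
Function('L')(t) = Add(Rational(-4, 9), Mul(Rational(-2, 9), Pow(t, 2))) (Function('L')(t) = Add(Rational(-4, 9), Mul(Rational(1, 9), Mul(Mul(-2, t), t))) = Add(Rational(-4, 9), Mul(Rational(1, 9), Mul(-2, Pow(t, 2)))) = Add(Rational(-4, 9), Mul(Rational(-2, 9), Pow(t, 2))))
Y = -610056 (Y = Add(-2, Add(5834, Mul(3948, Pow(Mul(Rational(1, 2), Pow(-78, -1)), -1)))) = Add(-2, Add(5834, Mul(3948, Pow(Mul(Rational(1, 2), Rational(-1, 78)), -1)))) = Add(-2, Add(5834, Mul(3948, Pow(Rational(-1, 156), -1)))) = Add(-2, Add(5834, Mul(3948, -156))) = Add(-2, Add(5834, -615888)) = Add(-2, -610054) = -610056)
Add(Y, Function('L')(Function('B')(n))) = Add(-610056, Add(Rational(-4, 9), Mul(Rational(-2, 9), Pow(-9, 2)))) = Add(-610056, Add(Rational(-4, 9), Mul(Rational(-2, 9), 81))) = Add(-610056, Add(Rational(-4, 9), -18)) = Add(-610056, Rational(-166, 9)) = Rational(-5490670, 9)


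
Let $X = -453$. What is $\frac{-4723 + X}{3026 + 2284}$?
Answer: $- \frac{2588}{2655} \approx -0.97476$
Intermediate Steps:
$\frac{-4723 + X}{3026 + 2284} = \frac{-4723 - 453}{3026 + 2284} = - \frac{5176}{5310} = \left(-5176\right) \frac{1}{5310} = - \frac{2588}{2655}$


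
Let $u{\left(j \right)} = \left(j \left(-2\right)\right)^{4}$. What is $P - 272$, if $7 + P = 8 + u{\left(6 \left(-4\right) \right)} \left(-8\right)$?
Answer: $-42467599$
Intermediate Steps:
$u{\left(j \right)} = 16 j^{4}$ ($u{\left(j \right)} = \left(- 2 j\right)^{4} = 16 j^{4}$)
$P = -42467327$ ($P = -7 + \left(8 + 16 \left(6 \left(-4\right)\right)^{4} \left(-8\right)\right) = -7 + \left(8 + 16 \left(-24\right)^{4} \left(-8\right)\right) = -7 + \left(8 + 16 \cdot 331776 \left(-8\right)\right) = -7 + \left(8 + 5308416 \left(-8\right)\right) = -7 + \left(8 - 42467328\right) = -7 - 42467320 = -42467327$)
$P - 272 = -42467327 - 272 = -42467599$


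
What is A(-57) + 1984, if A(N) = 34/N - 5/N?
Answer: 113059/57 ≈ 1983.5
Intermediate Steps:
A(N) = 29/N
A(-57) + 1984 = 29/(-57) + 1984 = 29*(-1/57) + 1984 = -29/57 + 1984 = 113059/57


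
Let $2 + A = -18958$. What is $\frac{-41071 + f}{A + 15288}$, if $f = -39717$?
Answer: $\frac{20197}{918} \approx 22.001$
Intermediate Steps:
$A = -18960$ ($A = -2 - 18958 = -18960$)
$\frac{-41071 + f}{A + 15288} = \frac{-41071 - 39717}{-18960 + 15288} = - \frac{80788}{-3672} = \left(-80788\right) \left(- \frac{1}{3672}\right) = \frac{20197}{918}$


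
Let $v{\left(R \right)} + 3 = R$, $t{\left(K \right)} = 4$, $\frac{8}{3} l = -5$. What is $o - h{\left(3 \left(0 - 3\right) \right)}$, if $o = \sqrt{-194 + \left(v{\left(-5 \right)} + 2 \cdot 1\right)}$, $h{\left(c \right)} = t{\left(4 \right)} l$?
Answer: $\frac{15}{2} + 10 i \sqrt{2} \approx 7.5 + 14.142 i$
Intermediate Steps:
$l = - \frac{15}{8}$ ($l = \frac{3}{8} \left(-5\right) = - \frac{15}{8} \approx -1.875$)
$v{\left(R \right)} = -3 + R$
$h{\left(c \right)} = - \frac{15}{2}$ ($h{\left(c \right)} = 4 \left(- \frac{15}{8}\right) = - \frac{15}{2}$)
$o = 10 i \sqrt{2}$ ($o = \sqrt{-194 + \left(\left(-3 - 5\right) + 2 \cdot 1\right)} = \sqrt{-194 + \left(-8 + 2\right)} = \sqrt{-194 - 6} = \sqrt{-200} = 10 i \sqrt{2} \approx 14.142 i$)
$o - h{\left(3 \left(0 - 3\right) \right)} = 10 i \sqrt{2} - - \frac{15}{2} = 10 i \sqrt{2} + \frac{15}{2} = \frac{15}{2} + 10 i \sqrt{2}$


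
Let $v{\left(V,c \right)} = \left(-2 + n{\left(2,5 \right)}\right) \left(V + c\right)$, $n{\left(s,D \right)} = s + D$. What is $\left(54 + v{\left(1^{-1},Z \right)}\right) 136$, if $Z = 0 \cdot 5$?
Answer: $8024$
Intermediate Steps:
$Z = 0$
$n{\left(s,D \right)} = D + s$
$v{\left(V,c \right)} = 5 V + 5 c$ ($v{\left(V,c \right)} = \left(-2 + \left(5 + 2\right)\right) \left(V + c\right) = \left(-2 + 7\right) \left(V + c\right) = 5 \left(V + c\right) = 5 V + 5 c$)
$\left(54 + v{\left(1^{-1},Z \right)}\right) 136 = \left(54 + \left(\frac{5}{1} + 5 \cdot 0\right)\right) 136 = \left(54 + \left(5 \cdot 1 + 0\right)\right) 136 = \left(54 + \left(5 + 0\right)\right) 136 = \left(54 + 5\right) 136 = 59 \cdot 136 = 8024$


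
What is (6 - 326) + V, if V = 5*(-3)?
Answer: -335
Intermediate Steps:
V = -15
(6 - 326) + V = (6 - 326) - 15 = -320 - 15 = -335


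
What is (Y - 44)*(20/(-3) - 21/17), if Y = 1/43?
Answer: 762073/2193 ≈ 347.50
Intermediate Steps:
Y = 1/43 ≈ 0.023256
(Y - 44)*(20/(-3) - 21/17) = (1/43 - 44)*(20/(-3) - 21/17) = -1891*(20*(-1/3) - 21*1/17)/43 = -1891*(-20/3 - 21/17)/43 = -1891/43*(-403/51) = 762073/2193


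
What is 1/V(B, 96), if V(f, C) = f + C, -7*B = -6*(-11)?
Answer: 7/606 ≈ 0.011551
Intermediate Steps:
B = -66/7 (B = -(-6)*(-11)/7 = -⅐*66 = -66/7 ≈ -9.4286)
V(f, C) = C + f
1/V(B, 96) = 1/(96 - 66/7) = 1/(606/7) = 7/606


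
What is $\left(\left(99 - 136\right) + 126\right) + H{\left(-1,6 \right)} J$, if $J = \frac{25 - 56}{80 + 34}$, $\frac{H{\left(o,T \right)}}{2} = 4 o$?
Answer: $\frac{5197}{57} \approx 91.175$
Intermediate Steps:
$H{\left(o,T \right)} = 8 o$ ($H{\left(o,T \right)} = 2 \cdot 4 o = 8 o$)
$J = - \frac{31}{114} \approx -0.27193$
$\left(\left(99 - 136\right) + 126\right) + H{\left(-1,6 \right)} J = \left(\left(99 - 136\right) + 126\right) + 8 \left(-1\right) \left(- \frac{31}{114}\right) = \left(-37 + 126\right) - - \frac{124}{57} = 89 + \frac{124}{57} = \frac{5197}{57}$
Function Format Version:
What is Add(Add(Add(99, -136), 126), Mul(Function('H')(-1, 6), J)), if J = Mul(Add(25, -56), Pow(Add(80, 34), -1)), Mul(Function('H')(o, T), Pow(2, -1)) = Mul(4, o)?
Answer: Rational(5197, 57) ≈ 91.175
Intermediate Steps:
Function('H')(o, T) = Mul(8, o) (Function('H')(o, T) = Mul(2, Mul(4, o)) = Mul(8, o))
J = Rational(-31, 114) (J = Mul(-31, Pow(114, -1)) = Mul(-31, Rational(1, 114)) = Rational(-31, 114) ≈ -0.27193)
Add(Add(Add(99, -136), 126), Mul(Function('H')(-1, 6), J)) = Add(Add(Add(99, -136), 126), Mul(Mul(8, -1), Rational(-31, 114))) = Add(Add(-37, 126), Mul(-8, Rational(-31, 114))) = Add(89, Rational(124, 57)) = Rational(5197, 57)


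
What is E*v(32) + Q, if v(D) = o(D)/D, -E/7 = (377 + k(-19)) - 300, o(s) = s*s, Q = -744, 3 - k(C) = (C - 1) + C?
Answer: -27400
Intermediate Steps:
k(C) = 4 - 2*C (k(C) = 3 - ((C - 1) + C) = 3 - ((-1 + C) + C) = 3 - (-1 + 2*C) = 3 + (1 - 2*C) = 4 - 2*C)
o(s) = s**2
E = -833 (E = -7*((377 + (4 - 2*(-19))) - 300) = -7*((377 + (4 + 38)) - 300) = -7*((377 + 42) - 300) = -7*(419 - 300) = -7*119 = -833)
v(D) = D (v(D) = D**2/D = D)
E*v(32) + Q = -833*32 - 744 = -26656 - 744 = -27400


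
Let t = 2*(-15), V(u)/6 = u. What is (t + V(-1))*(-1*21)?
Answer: 756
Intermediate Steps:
V(u) = 6*u
t = -30
(t + V(-1))*(-1*21) = (-30 + 6*(-1))*(-1*21) = (-30 - 6)*(-21) = -36*(-21) = 756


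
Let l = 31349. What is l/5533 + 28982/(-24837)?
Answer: 618257707/137423121 ≈ 4.4989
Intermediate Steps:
l/5533 + 28982/(-24837) = 31349/5533 + 28982/(-24837) = 31349*(1/5533) + 28982*(-1/24837) = 31349/5533 - 28982/24837 = 618257707/137423121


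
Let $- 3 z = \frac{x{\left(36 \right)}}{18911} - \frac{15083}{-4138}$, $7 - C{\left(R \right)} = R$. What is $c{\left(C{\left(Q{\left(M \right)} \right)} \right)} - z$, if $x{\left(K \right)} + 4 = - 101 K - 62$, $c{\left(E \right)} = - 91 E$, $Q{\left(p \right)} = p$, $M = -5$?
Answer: $- \frac{256089264431}{234761154} \approx -1090.8$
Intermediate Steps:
$C{\left(R \right)} = 7 - R$
$x{\left(K \right)} = -66 - 101 K$ ($x{\left(K \right)} = -4 - \left(62 + 101 K\right) = -66 - 101 K$)
$z = - \frac{269915737}{234761154}$ ($z = - \frac{\frac{-66 - 3636}{18911} - \frac{15083}{-4138}}{3} = - \frac{\left(-66 - 3636\right) \frac{1}{18911} - - \frac{15083}{4138}}{3} = - \frac{\left(-3702\right) \frac{1}{18911} + \frac{15083}{4138}}{3} = - \frac{- \frac{3702}{18911} + \frac{15083}{4138}}{3} = \left(- \frac{1}{3}\right) \frac{269915737}{78253718} = - \frac{269915737}{234761154} \approx -1.1497$)
$c{\left(C{\left(Q{\left(M \right)} \right)} \right)} - z = - 91 \left(7 - -5\right) - - \frac{269915737}{234761154} = - 91 \left(7 + 5\right) + \frac{269915737}{234761154} = \left(-91\right) 12 + \frac{269915737}{234761154} = -1092 + \frac{269915737}{234761154} = - \frac{256089264431}{234761154}$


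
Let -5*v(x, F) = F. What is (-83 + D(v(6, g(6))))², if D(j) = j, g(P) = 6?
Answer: 177241/25 ≈ 7089.6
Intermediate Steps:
v(x, F) = -F/5
(-83 + D(v(6, g(6))))² = (-83 - ⅕*6)² = (-83 - 6/5)² = (-421/5)² = 177241/25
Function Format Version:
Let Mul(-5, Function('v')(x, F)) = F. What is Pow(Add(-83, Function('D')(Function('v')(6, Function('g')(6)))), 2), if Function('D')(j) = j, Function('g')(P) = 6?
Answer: Rational(177241, 25) ≈ 7089.6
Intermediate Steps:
Function('v')(x, F) = Mul(Rational(-1, 5), F)
Pow(Add(-83, Function('D')(Function('v')(6, Function('g')(6)))), 2) = Pow(Add(-83, Mul(Rational(-1, 5), 6)), 2) = Pow(Add(-83, Rational(-6, 5)), 2) = Pow(Rational(-421, 5), 2) = Rational(177241, 25)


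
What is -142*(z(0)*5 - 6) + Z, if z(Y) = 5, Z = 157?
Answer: -2541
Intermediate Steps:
-142*(z(0)*5 - 6) + Z = -142*(5*5 - 6) + 157 = -142*(25 - 6) + 157 = -142*19 + 157 = -2698 + 157 = -2541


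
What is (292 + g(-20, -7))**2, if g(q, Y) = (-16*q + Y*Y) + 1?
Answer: 438244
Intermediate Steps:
g(q, Y) = 1 + Y**2 - 16*q (g(q, Y) = (-16*q + Y**2) + 1 = (Y**2 - 16*q) + 1 = 1 + Y**2 - 16*q)
(292 + g(-20, -7))**2 = (292 + (1 + (-7)**2 - 16*(-20)))**2 = (292 + (1 + 49 + 320))**2 = (292 + 370)**2 = 662**2 = 438244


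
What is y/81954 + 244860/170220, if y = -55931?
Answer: 175778027/232503498 ≈ 0.75602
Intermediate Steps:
y/81954 + 244860/170220 = -55931/81954 + 244860/170220 = -55931*1/81954 + 244860*(1/170220) = -55931/81954 + 4081/2837 = 175778027/232503498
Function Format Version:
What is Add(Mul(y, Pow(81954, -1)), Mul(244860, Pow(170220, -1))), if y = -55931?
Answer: Rational(175778027, 232503498) ≈ 0.75602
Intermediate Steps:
Add(Mul(y, Pow(81954, -1)), Mul(244860, Pow(170220, -1))) = Add(Mul(-55931, Pow(81954, -1)), Mul(244860, Pow(170220, -1))) = Add(Mul(-55931, Rational(1, 81954)), Mul(244860, Rational(1, 170220))) = Add(Rational(-55931, 81954), Rational(4081, 2837)) = Rational(175778027, 232503498)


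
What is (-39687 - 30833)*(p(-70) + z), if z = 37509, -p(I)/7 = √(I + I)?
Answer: -2645134680 + 987280*I*√35 ≈ -2.6451e+9 + 5.8408e+6*I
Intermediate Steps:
p(I) = -7*√2*√I (p(I) = -7*√(I + I) = -7*√2*√I)
(-39687 - 30833)*(p(-70) + z) = (-39687 - 30833)*(-7*√2*√(-70) + 37509) = -70520*(-7*√2*I*√70 + 37509) = -70520*(-14*I*√35 + 37509) = -70520*(37509 - 14*I*√35) = -2645134680 + 987280*I*√35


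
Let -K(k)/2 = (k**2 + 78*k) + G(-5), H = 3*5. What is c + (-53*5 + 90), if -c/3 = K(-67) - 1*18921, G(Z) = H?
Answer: 52256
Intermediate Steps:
H = 15
G(Z) = 15
K(k) = -30 - 156*k - 2*k**2 (K(k) = -2*((k**2 + 78*k) + 15) = -2*(15 + k**2 + 78*k) = -30 - 156*k - 2*k**2)
c = 52431 (c = -3*((-30 - 156*(-67) - 2*(-67)**2) - 1*18921) = -3*((-30 + 10452 - 2*4489) - 18921) = -3*((-30 + 10452 - 8978) - 18921) = -3*(1444 - 18921) = -3*(-17477) = 52431)
c + (-53*5 + 90) = 52431 + (-53*5 + 90) = 52431 + (-265 + 90) = 52431 - 175 = 52256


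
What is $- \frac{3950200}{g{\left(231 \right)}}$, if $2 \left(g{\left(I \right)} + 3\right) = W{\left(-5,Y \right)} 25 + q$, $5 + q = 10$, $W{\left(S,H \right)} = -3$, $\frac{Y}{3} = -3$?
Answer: $\frac{1975100}{19} \approx 1.0395 \cdot 10^{5}$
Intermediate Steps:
$Y = -9$ ($Y = 3 \left(-3\right) = -9$)
$q = 5$ ($q = -5 + 10 = 5$)
$g{\left(I \right)} = -38$ ($g{\left(I \right)} = -3 + \frac{\left(-3\right) 25 + 5}{2} = -3 + \frac{-75 + 5}{2} = -3 + \frac{1}{2} \left(-70\right) = -3 - 35 = -38$)
$- \frac{3950200}{g{\left(231 \right)}} = - \frac{3950200}{-38} = \left(-3950200\right) \left(- \frac{1}{38}\right) = \frac{1975100}{19}$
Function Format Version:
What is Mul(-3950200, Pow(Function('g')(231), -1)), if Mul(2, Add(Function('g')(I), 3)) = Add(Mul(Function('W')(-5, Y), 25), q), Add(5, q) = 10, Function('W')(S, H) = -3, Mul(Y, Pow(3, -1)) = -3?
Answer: Rational(1975100, 19) ≈ 1.0395e+5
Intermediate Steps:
Y = -9 (Y = Mul(3, -3) = -9)
q = 5 (q = Add(-5, 10) = 5)
Function('g')(I) = -38 (Function('g')(I) = Add(-3, Mul(Rational(1, 2), Add(Mul(-3, 25), 5))) = Add(-3, Mul(Rational(1, 2), Add(-75, 5))) = Add(-3, Mul(Rational(1, 2), -70)) = Add(-3, -35) = -38)
Mul(-3950200, Pow(Function('g')(231), -1)) = Mul(-3950200, Pow(-38, -1)) = Mul(-3950200, Rational(-1, 38)) = Rational(1975100, 19)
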